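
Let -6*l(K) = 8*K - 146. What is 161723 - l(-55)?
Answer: 484876/3 ≈ 1.6163e+5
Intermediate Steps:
l(K) = 73/3 - 4*K/3 (l(K) = -(8*K - 146)/6 = -(-146 + 8*K)/6 = 73/3 - 4*K/3)
161723 - l(-55) = 161723 - (73/3 - 4/3*(-55)) = 161723 - (73/3 + 220/3) = 161723 - 1*293/3 = 161723 - 293/3 = 484876/3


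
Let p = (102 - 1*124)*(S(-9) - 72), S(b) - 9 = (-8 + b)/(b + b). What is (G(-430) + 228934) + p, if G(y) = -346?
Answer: 2069579/9 ≈ 2.2995e+5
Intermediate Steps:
S(b) = 9 + (-8 + b)/(2*b) (S(b) = 9 + (-8 + b)/(b + b) = 9 + (-8 + b)/((2*b)) = 9 + (-8 + b)*(1/(2*b)) = 9 + (-8 + b)/(2*b))
p = 12287/9 (p = (102 - 1*124)*((19/2 - 4/(-9)) - 72) = (102 - 124)*((19/2 - 4*(-⅑)) - 72) = -22*((19/2 + 4/9) - 72) = -22*(179/18 - 72) = -22*(-1117/18) = 12287/9 ≈ 1365.2)
(G(-430) + 228934) + p = (-346 + 228934) + 12287/9 = 228588 + 12287/9 = 2069579/9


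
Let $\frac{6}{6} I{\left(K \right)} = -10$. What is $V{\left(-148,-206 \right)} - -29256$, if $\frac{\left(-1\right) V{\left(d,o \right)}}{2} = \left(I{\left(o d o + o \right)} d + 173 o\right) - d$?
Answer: $97276$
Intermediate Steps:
$I{\left(K \right)} = -10$
$V{\left(d,o \right)} = - 346 o + 22 d$ ($V{\left(d,o \right)} = - 2 \left(\left(- 10 d + 173 o\right) - d\right) = - 2 \left(- 11 d + 173 o\right) = - 346 o + 22 d$)
$V{\left(-148,-206 \right)} - -29256 = \left(\left(-346\right) \left(-206\right) + 22 \left(-148\right)\right) - -29256 = \left(71276 - 3256\right) + 29256 = 68020 + 29256 = 97276$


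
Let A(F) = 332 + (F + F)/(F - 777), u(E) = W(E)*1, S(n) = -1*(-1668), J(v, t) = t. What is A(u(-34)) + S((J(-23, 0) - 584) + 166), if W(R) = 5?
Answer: 771995/386 ≈ 2000.0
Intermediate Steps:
S(n) = 1668
u(E) = 5 (u(E) = 5*1 = 5)
A(F) = 332 + 2*F/(-777 + F) (A(F) = 332 + (2*F)/(-777 + F) = 332 + 2*F/(-777 + F))
A(u(-34)) + S((J(-23, 0) - 584) + 166) = 2*(-128982 + 167*5)/(-777 + 5) + 1668 = 2*(-128982 + 835)/(-772) + 1668 = 2*(-1/772)*(-128147) + 1668 = 128147/386 + 1668 = 771995/386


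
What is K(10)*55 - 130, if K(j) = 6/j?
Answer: -97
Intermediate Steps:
K(10)*55 - 130 = (6/10)*55 - 130 = (6*(⅒))*55 - 130 = (⅗)*55 - 130 = 33 - 130 = -97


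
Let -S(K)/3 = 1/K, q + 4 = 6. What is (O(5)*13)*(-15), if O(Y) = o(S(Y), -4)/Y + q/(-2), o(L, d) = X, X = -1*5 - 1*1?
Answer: 429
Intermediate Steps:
q = 2 (q = -4 + 6 = 2)
S(K) = -3/K
X = -6 (X = -5 - 1 = -6)
o(L, d) = -6
O(Y) = -1 - 6/Y (O(Y) = -6/Y + 2/(-2) = -6/Y + 2*(-½) = -6/Y - 1 = -1 - 6/Y)
(O(5)*13)*(-15) = (((-6 - 1*5)/5)*13)*(-15) = (((-6 - 5)/5)*13)*(-15) = (((⅕)*(-11))*13)*(-15) = -11/5*13*(-15) = -143/5*(-15) = 429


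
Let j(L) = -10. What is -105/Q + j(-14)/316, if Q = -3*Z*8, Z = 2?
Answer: 2725/1264 ≈ 2.1559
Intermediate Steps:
Q = -48 (Q = -3*2*8 = -6*8 = -48)
-105/Q + j(-14)/316 = -105/(-48) - 10/316 = -105*(-1/48) - 10*1/316 = 35/16 - 5/158 = 2725/1264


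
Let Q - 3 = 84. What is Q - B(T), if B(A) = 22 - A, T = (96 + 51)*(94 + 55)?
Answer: 21968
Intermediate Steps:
T = 21903 (T = 147*149 = 21903)
Q = 87 (Q = 3 + 84 = 87)
Q - B(T) = 87 - (22 - 1*21903) = 87 - (22 - 21903) = 87 - 1*(-21881) = 87 + 21881 = 21968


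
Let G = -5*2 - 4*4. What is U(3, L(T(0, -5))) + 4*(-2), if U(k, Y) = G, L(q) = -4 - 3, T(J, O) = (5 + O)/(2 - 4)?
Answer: -34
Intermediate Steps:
T(J, O) = -5/2 - O/2 (T(J, O) = (5 + O)/(-2) = (5 + O)*(-1/2) = -5/2 - O/2)
L(q) = -7
G = -26 (G = -10 - 16 = -26)
U(k, Y) = -26
U(3, L(T(0, -5))) + 4*(-2) = -26 + 4*(-2) = -26 - 8 = -34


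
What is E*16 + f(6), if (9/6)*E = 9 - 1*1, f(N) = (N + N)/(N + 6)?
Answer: 259/3 ≈ 86.333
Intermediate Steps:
f(N) = 2*N/(6 + N) (f(N) = (2*N)/(6 + N) = 2*N/(6 + N))
E = 16/3 (E = 2*(9 - 1*1)/3 = 2*(9 - 1)/3 = (⅔)*8 = 16/3 ≈ 5.3333)
E*16 + f(6) = (16/3)*16 + 2*6/(6 + 6) = 256/3 + 2*6/12 = 256/3 + 2*6*(1/12) = 256/3 + 1 = 259/3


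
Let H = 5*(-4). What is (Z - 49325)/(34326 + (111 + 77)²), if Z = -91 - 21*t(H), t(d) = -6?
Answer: -4929/6967 ≈ -0.70748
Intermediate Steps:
H = -20
Z = 35 (Z = -91 - 21*(-6) = -91 + 126 = 35)
(Z - 49325)/(34326 + (111 + 77)²) = (35 - 49325)/(34326 + (111 + 77)²) = -49290/(34326 + 188²) = -49290/(34326 + 35344) = -49290/69670 = -49290*1/69670 = -4929/6967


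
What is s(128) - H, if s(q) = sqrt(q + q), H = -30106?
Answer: 30122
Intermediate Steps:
s(q) = sqrt(2)*sqrt(q) (s(q) = sqrt(2*q) = sqrt(2)*sqrt(q))
s(128) - H = sqrt(2)*sqrt(128) - 1*(-30106) = sqrt(2)*(8*sqrt(2)) + 30106 = 16 + 30106 = 30122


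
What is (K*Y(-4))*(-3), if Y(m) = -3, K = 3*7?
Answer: 189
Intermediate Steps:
K = 21
(K*Y(-4))*(-3) = (21*(-3))*(-3) = -63*(-3) = 189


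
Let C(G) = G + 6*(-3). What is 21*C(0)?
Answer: -378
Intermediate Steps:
C(G) = -18 + G (C(G) = G - 18 = -18 + G)
21*C(0) = 21*(-18 + 0) = 21*(-18) = -378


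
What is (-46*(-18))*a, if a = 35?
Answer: 28980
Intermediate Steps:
(-46*(-18))*a = -46*(-18)*35 = 828*35 = 28980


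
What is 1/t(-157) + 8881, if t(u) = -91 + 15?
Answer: 674955/76 ≈ 8881.0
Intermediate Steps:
t(u) = -76
1/t(-157) + 8881 = 1/(-76) + 8881 = -1/76 + 8881 = 674955/76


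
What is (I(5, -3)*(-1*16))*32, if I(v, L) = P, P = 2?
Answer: -1024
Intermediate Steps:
I(v, L) = 2
(I(5, -3)*(-1*16))*32 = (2*(-1*16))*32 = (2*(-16))*32 = -32*32 = -1024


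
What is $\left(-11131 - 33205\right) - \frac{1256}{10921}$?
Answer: $- \frac{484194712}{10921} \approx -44336.0$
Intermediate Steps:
$\left(-11131 - 33205\right) - \frac{1256}{10921} = -44336 - \frac{1256}{10921} = - \frac{484194712}{10921}$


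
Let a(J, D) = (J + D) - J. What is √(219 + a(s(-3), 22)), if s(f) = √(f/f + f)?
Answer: √241 ≈ 15.524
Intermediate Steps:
s(f) = √(1 + f)
a(J, D) = D (a(J, D) = (D + J) - J = D)
√(219 + a(s(-3), 22)) = √(219 + 22) = √241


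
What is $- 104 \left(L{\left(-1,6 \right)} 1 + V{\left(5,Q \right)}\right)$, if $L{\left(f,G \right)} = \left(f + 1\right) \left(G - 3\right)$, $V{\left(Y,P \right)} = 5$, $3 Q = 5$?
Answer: $-520$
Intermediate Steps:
$Q = \frac{5}{3}$ ($Q = \frac{1}{3} \cdot 5 = \frac{5}{3} \approx 1.6667$)
$L{\left(f,G \right)} = \left(1 + f\right) \left(-3 + G\right)$
$- 104 \left(L{\left(-1,6 \right)} 1 + V{\left(5,Q \right)}\right) = - 104 \left(\left(-3 + 6 - -3 + 6 \left(-1\right)\right) 1 + 5\right) = - 104 \left(\left(-3 + 6 + 3 - 6\right) 1 + 5\right) = - 104 \left(0 \cdot 1 + 5\right) = - 104 \left(0 + 5\right) = \left(-104\right) 5 = -520$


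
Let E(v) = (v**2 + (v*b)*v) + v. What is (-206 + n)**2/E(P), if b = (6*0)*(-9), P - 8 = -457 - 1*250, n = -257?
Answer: 214369/487902 ≈ 0.43937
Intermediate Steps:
P = -699 (P = 8 + (-457 - 1*250) = 8 + (-457 - 250) = 8 - 707 = -699)
b = 0 (b = 0*(-9) = 0)
E(v) = v + v**2 (E(v) = (v**2 + (v*0)*v) + v = (v**2 + 0*v) + v = (v**2 + 0) + v = v**2 + v = v + v**2)
(-206 + n)**2/E(P) = (-206 - 257)**2/((-699*(1 - 699))) = (-463)**2/((-699*(-698))) = 214369/487902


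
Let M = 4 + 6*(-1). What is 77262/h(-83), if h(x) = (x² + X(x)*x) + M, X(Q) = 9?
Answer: 38631/3070 ≈ 12.583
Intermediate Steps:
M = -2 (M = 4 - 6 = -2)
h(x) = -2 + x² + 9*x (h(x) = (x² + 9*x) - 2 = -2 + x² + 9*x)
77262/h(-83) = 77262/(-2 + (-83)² + 9*(-83)) = 77262/(-2 + 6889 - 747) = 77262/6140 = 77262*(1/6140) = 38631/3070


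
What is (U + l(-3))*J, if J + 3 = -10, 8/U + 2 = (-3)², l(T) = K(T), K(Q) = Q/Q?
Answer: -195/7 ≈ -27.857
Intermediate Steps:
K(Q) = 1
l(T) = 1
U = 8/7 (U = 8/(-2 + (-3)²) = 8/(-2 + 9) = 8/7 ≈ 1.1429)
J = -13 (J = -3 - 10 = -13)
(U + l(-3))*J = (8/7 + 1)*(-13) = (15/7)*(-13) = -195/7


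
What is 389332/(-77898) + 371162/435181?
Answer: -70258555808/16949864769 ≈ -4.1451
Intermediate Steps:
389332/(-77898) + 371162/435181 = 389332*(-1/77898) + 371162*(1/435181) = -194666/38949 + 371162/435181 = -70258555808/16949864769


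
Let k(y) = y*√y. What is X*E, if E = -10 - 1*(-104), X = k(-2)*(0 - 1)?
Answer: 188*I*√2 ≈ 265.87*I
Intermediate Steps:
k(y) = y^(3/2)
X = 2*I*√2 (X = (-2)^(3/2)*(0 - 1) = -2*I*√2*(-1) = 2*I*√2 ≈ 2.8284*I)
E = 94 (E = -10 + 104 = 94)
X*E = (2*I*√2)*94 = 188*I*√2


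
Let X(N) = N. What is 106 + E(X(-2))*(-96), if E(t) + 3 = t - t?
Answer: 394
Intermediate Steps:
E(t) = -3 (E(t) = -3 + (t - t) = -3 + 0 = -3)
106 + E(X(-2))*(-96) = 106 - 3*(-96) = 106 + 288 = 394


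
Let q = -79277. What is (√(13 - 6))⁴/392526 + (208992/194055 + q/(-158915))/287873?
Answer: 30271513330258321/232309961469697039290 ≈ 0.00013031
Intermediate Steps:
(√(13 - 6))⁴/392526 + (208992/194055 + q/(-158915))/287873 = (√(13 - 6))⁴/392526 + (208992/194055 - 79277/(-158915))/287873 = (√7)⁴*(1/392526) + (208992*(1/194055) - 79277*(-1/158915))*(1/287873) = 49*(1/392526) + (69664/64685 + 79277/158915)*(1/287873) = 49/392526 + (3239737461/2055883355)*(1/287873) = 49/392526 + 3239737461/591833309053915 = 30271513330258321/232309961469697039290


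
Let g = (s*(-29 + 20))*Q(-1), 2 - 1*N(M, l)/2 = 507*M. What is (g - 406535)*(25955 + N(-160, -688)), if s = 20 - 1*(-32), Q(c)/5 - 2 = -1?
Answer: -76949866125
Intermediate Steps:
Q(c) = 5 (Q(c) = 10 + 5*(-1) = 10 - 5 = 5)
N(M, l) = 4 - 1014*M
s = 52 (s = 20 + 32 = 52)
g = -2340 (g = (52*(-29 + 20))*5 = (52*(-9))*5 = -468*5 = -2340)
(g - 406535)*(25955 + N(-160, -688)) = (-2340 - 406535)*(25955 + (4 - 1014*(-160))) = -408875*(25955 + (4 + 162240)) = -408875*(25955 + 162244) = -408875*188199 = -76949866125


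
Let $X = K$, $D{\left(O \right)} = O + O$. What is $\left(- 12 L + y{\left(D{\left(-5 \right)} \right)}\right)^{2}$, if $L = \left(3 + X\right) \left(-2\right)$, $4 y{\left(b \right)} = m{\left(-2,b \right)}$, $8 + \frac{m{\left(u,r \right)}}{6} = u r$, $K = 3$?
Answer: $26244$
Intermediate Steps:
$D{\left(O \right)} = 2 O$
$m{\left(u,r \right)} = -48 + 6 r u$ ($m{\left(u,r \right)} = -48 + 6 u r = -48 + 6 r u$)
$y{\left(b \right)} = -12 - 3 b$ ($y{\left(b \right)} = \frac{-48 + 6 b \left(-2\right)}{4} = \frac{-48 - 12 b}{4} = -12 - 3 b$)
$X = 3$
$L = -12$ ($L = \left(3 + 3\right) \left(-2\right) = 6 \left(-2\right) = -12$)
$\left(- 12 L + y{\left(D{\left(-5 \right)} \right)}\right)^{2} = \left(\left(-12\right) \left(-12\right) - \left(12 + 3 \cdot 2 \left(-5\right)\right)\right)^{2} = \left(144 - -18\right)^{2} = \left(144 + \left(-12 + 30\right)\right)^{2} = \left(144 + 18\right)^{2} = 162^{2} = 26244$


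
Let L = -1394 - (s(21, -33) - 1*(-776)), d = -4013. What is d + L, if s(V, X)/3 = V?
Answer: -6246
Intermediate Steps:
s(V, X) = 3*V
L = -2233 (L = -1394 - (3*21 - 1*(-776)) = -1394 - (63 + 776) = -1394 - 1*839 = -1394 - 839 = -2233)
d + L = -4013 - 2233 = -6246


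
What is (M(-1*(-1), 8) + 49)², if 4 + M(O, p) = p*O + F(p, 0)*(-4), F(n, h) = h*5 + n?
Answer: 441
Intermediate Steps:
F(n, h) = n + 5*h (F(n, h) = 5*h + n = n + 5*h)
M(O, p) = -4 - 4*p + O*p (M(O, p) = -4 + (p*O + (p + 5*0)*(-4)) = -4 + (O*p + (p + 0)*(-4)) = -4 + (O*p + p*(-4)) = -4 + (O*p - 4*p) = -4 + (-4*p + O*p) = -4 - 4*p + O*p)
(M(-1*(-1), 8) + 49)² = ((-4 - 4*8 - 1*(-1)*8) + 49)² = ((-4 - 32 + 1*8) + 49)² = ((-4 - 32 + 8) + 49)² = (-28 + 49)² = 21² = 441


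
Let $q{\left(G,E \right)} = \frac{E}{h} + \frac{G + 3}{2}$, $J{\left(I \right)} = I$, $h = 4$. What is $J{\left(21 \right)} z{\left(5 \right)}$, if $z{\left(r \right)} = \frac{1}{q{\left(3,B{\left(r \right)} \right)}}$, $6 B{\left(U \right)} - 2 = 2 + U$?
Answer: $\frac{56}{9} \approx 6.2222$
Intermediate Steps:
$B{\left(U \right)} = \frac{2}{3} + \frac{U}{6}$ ($B{\left(U \right)} = \frac{1}{3} + \frac{2 + U}{6} = \frac{1}{3} + \left(\frac{1}{3} + \frac{U}{6}\right) = \frac{2}{3} + \frac{U}{6}$)
$q{\left(G,E \right)} = \frac{3}{2} + \frac{G}{2} + \frac{E}{4}$ ($q{\left(G,E \right)} = \frac{E}{4} + \frac{G + 3}{2} = E \frac{1}{4} + \left(3 + G\right) \frac{1}{2} = \frac{E}{4} + \left(\frac{3}{2} + \frac{G}{2}\right) = \frac{3}{2} + \frac{G}{2} + \frac{E}{4}$)
$z{\left(r \right)} = \frac{1}{\frac{19}{6} + \frac{r}{24}}$ ($z{\left(r \right)} = \frac{1}{\frac{3}{2} + \frac{1}{2} \cdot 3 + \frac{\frac{2}{3} + \frac{r}{6}}{4}} = \frac{1}{\frac{3}{2} + \frac{3}{2} + \left(\frac{1}{6} + \frac{r}{24}\right)} = \frac{1}{\frac{19}{6} + \frac{r}{24}}$)
$J{\left(21 \right)} z{\left(5 \right)} = 21 \frac{24}{76 + 5} = 21 \cdot \frac{24}{81} = 21 \cdot 24 \cdot \frac{1}{81} = 21 \cdot \frac{8}{27} = \frac{56}{9}$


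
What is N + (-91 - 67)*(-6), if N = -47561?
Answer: -46613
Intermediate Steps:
N + (-91 - 67)*(-6) = -47561 + (-91 - 67)*(-6) = -47561 - 158*(-6) = -47561 + 948 = -46613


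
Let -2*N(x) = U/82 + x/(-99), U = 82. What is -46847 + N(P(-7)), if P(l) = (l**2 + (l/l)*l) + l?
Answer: -4637885/99 ≈ -46847.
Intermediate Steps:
P(l) = l**2 + 2*l (P(l) = (l**2 + 1*l) + l = (l**2 + l) + l = (l + l**2) + l = l**2 + 2*l)
N(x) = -1/2 + x/198 (N(x) = -(82/82 + x/(-99))/2 = -(82*(1/82) + x*(-1/99))/2 = -(1 - x/99)/2 = -1/2 + x/198)
-46847 + N(P(-7)) = -46847 + (-1/2 + (-7*(2 - 7))/198) = -46847 + (-1/2 + (-7*(-5))/198) = -46847 + (-1/2 + (1/198)*35) = -46847 + (-1/2 + 35/198) = -46847 - 32/99 = -4637885/99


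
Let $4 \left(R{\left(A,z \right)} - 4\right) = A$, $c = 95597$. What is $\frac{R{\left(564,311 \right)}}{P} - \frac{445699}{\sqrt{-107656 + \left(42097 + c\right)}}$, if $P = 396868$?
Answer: $\frac{145}{396868} - \frac{445699 \sqrt{30038}}{30038} \approx -2571.6$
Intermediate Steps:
$R{\left(A,z \right)} = 4 + \frac{A}{4}$
$\frac{R{\left(564,311 \right)}}{P} - \frac{445699}{\sqrt{-107656 + \left(42097 + c\right)}} = \frac{4 + \frac{1}{4} \cdot 564}{396868} - \frac{445699}{\sqrt{-107656 + \left(42097 + 95597\right)}} = \left(4 + 141\right) \frac{1}{396868} - \frac{445699}{\sqrt{-107656 + 137694}} = 145 \cdot \frac{1}{396868} - \frac{445699}{\sqrt{30038}} = \frac{145}{396868} - 445699 \frac{\sqrt{30038}}{30038} = \frac{145}{396868} - \frac{445699 \sqrt{30038}}{30038}$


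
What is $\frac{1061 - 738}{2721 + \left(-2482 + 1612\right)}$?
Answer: $\frac{323}{1851} \approx 0.1745$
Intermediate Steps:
$\frac{1061 - 738}{2721 + \left(-2482 + 1612\right)} = \frac{323}{2721 - 870} = \frac{323}{1851}$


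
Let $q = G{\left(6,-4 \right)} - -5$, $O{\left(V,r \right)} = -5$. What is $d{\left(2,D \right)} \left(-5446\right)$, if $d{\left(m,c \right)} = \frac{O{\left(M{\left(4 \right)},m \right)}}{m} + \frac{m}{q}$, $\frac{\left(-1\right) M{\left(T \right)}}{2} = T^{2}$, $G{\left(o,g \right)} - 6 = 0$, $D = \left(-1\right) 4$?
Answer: $\frac{138873}{11} \approx 12625.0$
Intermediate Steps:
$D = -4$
$G{\left(o,g \right)} = 6$ ($G{\left(o,g \right)} = 6 + 0 = 6$)
$M{\left(T \right)} = - 2 T^{2}$
$q = 11$ ($q = 6 - -5 = 6 + 5 = 11$)
$d{\left(m,c \right)} = - \frac{5}{m} + \frac{m}{11}$
$d{\left(2,D \right)} \left(-5446\right) = \left(- \frac{5}{2} + \frac{1}{11} \cdot 2\right) \left(-5446\right) = \left(\left(-5\right) \frac{1}{2} + \frac{2}{11}\right) \left(-5446\right) = \left(- \frac{5}{2} + \frac{2}{11}\right) \left(-5446\right) = \left(- \frac{51}{22}\right) \left(-5446\right) = \frac{138873}{11}$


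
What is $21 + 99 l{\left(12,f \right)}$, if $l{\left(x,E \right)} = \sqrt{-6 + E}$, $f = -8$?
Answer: $21 + 99 i \sqrt{14} \approx 21.0 + 370.42 i$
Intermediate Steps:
$21 + 99 l{\left(12,f \right)} = 21 + 99 \sqrt{-6 - 8} = 21 + 99 \sqrt{-14} = 21 + 99 i \sqrt{14}$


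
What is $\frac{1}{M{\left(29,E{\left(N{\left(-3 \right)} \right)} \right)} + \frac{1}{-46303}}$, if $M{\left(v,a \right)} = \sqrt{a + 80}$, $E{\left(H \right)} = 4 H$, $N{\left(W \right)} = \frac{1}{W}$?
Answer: $\frac{138909}{505976402921} + \frac{4287935618 \sqrt{177}}{505976402921} \approx 0.11275$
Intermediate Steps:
$M{\left(v,a \right)} = \sqrt{80 + a}$
$\frac{1}{M{\left(29,E{\left(N{\left(-3 \right)} \right)} \right)} + \frac{1}{-46303}} = \frac{1}{\sqrt{80 + \frac{4}{-3}} + \frac{1}{-46303}} = \frac{1}{\sqrt{80 + 4 \left(- \frac{1}{3}\right)} - \frac{1}{46303}} = \frac{1}{\sqrt{80 - \frac{4}{3}} - \frac{1}{46303}} = \frac{1}{\sqrt{\frac{236}{3}} - \frac{1}{46303}} = \frac{1}{\frac{2 \sqrt{177}}{3} - \frac{1}{46303}} = \frac{1}{- \frac{1}{46303} + \frac{2 \sqrt{177}}{3}}$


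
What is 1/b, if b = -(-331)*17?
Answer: 1/5627 ≈ 0.00017771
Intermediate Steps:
b = 5627 (b = -331*(-17) = 5627)
1/b = 1/5627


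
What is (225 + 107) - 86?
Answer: 246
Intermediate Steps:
(225 + 107) - 86 = 332 - 86 = 246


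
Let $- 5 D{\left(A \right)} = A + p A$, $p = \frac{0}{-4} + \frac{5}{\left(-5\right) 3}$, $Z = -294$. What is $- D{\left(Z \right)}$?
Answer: $- \frac{196}{5} \approx -39.2$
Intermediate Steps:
$p = - \frac{1}{3}$ ($p = 0 \left(- \frac{1}{4}\right) + \frac{5}{-15} = 0 + 5 \left(- \frac{1}{15}\right) = 0 - \frac{1}{3} = - \frac{1}{3} \approx -0.33333$)
$D{\left(A \right)} = - \frac{2 A}{15}$ ($D{\left(A \right)} = - \frac{A - \frac{A}{3}}{5} = - \frac{\frac{2}{3} A}{5} = - \frac{2 A}{15}$)
$- D{\left(Z \right)} = - \frac{\left(-2\right) \left(-294\right)}{15} = \left(-1\right) \frac{196}{5} = - \frac{196}{5}$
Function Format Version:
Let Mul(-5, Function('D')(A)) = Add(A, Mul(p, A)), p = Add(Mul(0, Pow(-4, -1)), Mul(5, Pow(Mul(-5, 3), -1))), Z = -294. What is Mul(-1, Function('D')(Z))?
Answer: Rational(-196, 5) ≈ -39.200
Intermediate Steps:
p = Rational(-1, 3) (p = Add(Mul(0, Rational(-1, 4)), Mul(5, Pow(-15, -1))) = Add(0, Mul(5, Rational(-1, 15))) = Add(0, Rational(-1, 3)) = Rational(-1, 3) ≈ -0.33333)
Function('D')(A) = Mul(Rational(-2, 15), A) (Function('D')(A) = Mul(Rational(-1, 5), Add(A, Mul(Rational(-1, 3), A))) = Mul(Rational(-1, 5), Mul(Rational(2, 3), A)) = Mul(Rational(-2, 15), A))
Mul(-1, Function('D')(Z)) = Mul(-1, Mul(Rational(-2, 15), -294)) = Mul(-1, Rational(196, 5)) = Rational(-196, 5)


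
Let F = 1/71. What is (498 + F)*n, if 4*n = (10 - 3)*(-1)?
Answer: -247513/284 ≈ -871.52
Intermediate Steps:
n = -7/4 (n = ((10 - 3)*(-1))/4 = (7*(-1))/4 = (¼)*(-7) = -7/4 ≈ -1.7500)
F = 1/71 ≈ 0.014085
(498 + F)*n = (498 + 1/71)*(-7/4) = (35359/71)*(-7/4) = -247513/284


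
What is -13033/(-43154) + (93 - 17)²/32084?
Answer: 166852069/346138234 ≈ 0.48204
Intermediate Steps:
-13033/(-43154) + (93 - 17)²/32084 = -13033*(-1/43154) + 76²*(1/32084) = 13033/43154 + 5776*(1/32084) = 13033/43154 + 1444/8021 = 166852069/346138234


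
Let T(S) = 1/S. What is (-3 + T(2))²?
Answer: 25/4 ≈ 6.2500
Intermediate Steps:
(-3 + T(2))² = (-3 + 1/2)² = (-3 + ½)² = (-5/2)² = 25/4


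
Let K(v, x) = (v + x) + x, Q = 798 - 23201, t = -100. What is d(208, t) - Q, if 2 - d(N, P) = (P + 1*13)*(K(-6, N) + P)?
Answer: 49375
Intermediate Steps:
Q = -22403
K(v, x) = v + 2*x
d(N, P) = 2 - (13 + P)*(-6 + P + 2*N) (d(N, P) = 2 - (P + 1*13)*((-6 + 2*N) + P) = 2 - (P + 13)*(-6 + P + 2*N) = 2 - (13 + P)*(-6 + P + 2*N))
d(208, t) - Q = (80 - 1*(-100)**2 - 26*208 - 7*(-100) - 2*208*(-100)) - 1*(-22403) = (80 - 1*10000 - 5408 + 700 + 41600) + 22403 = (80 - 10000 - 5408 + 700 + 41600) + 22403 = 26972 + 22403 = 49375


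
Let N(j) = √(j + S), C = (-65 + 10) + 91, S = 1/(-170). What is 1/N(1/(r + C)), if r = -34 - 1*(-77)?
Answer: √1222130/91 ≈ 12.148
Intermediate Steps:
r = 43 (r = -34 + 77 = 43)
S = -1/170 ≈ -0.0058824
C = 36 (C = -55 + 91 = 36)
N(j) = √(-1/170 + j) (N(j) = √(j - 1/170) = √(-1/170 + j))
1/N(1/(r + C)) = 1/(√(-170 + 28900/(43 + 36))/170) = 1/(√(-170 + 28900/79)/170) = 1/(√(15470/79)/170) = 1/((√1222130/79)/170) = 1/(√1222130/13430) = √1222130/91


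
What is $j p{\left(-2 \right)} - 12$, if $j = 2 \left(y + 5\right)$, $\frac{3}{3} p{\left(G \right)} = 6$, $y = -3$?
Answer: $12$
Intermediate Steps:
$p{\left(G \right)} = 6$
$j = 4$ ($j = 2 \left(-3 + 5\right) = 2 \cdot 2 = 4$)
$j p{\left(-2 \right)} - 12 = 4 \cdot 6 - 12 = 24 - 12 = 12$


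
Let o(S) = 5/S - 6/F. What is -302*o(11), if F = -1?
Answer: -21442/11 ≈ -1949.3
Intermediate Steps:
o(S) = 6 + 5/S (o(S) = 5/S - 6/(-1) = 5/S - 6*(-1) = 5/S + 6 = 6 + 5/S)
-302*o(11) = -302*(6 + 5/11) = -302*71/11 = -21442/11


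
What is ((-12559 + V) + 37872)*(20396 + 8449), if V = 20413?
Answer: 1318966470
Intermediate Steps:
((-12559 + V) + 37872)*(20396 + 8449) = ((-12559 + 20413) + 37872)*(20396 + 8449) = (7854 + 37872)*28845 = 45726*28845 = 1318966470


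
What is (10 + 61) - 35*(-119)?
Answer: 4236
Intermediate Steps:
(10 + 61) - 35*(-119) = 71 + 4165 = 4236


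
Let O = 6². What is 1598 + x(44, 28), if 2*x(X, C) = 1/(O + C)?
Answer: 204545/128 ≈ 1598.0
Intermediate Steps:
O = 36
x(X, C) = 1/(2*(36 + C))
1598 + x(44, 28) = 1598 + 1/(2*(36 + 28)) = 1598 + (½)/64 = 1598 + (½)*(1/64) = 1598 + 1/128 = 204545/128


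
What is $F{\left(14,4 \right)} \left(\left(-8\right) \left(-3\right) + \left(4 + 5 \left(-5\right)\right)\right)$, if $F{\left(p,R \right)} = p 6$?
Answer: $252$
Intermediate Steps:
$F{\left(p,R \right)} = 6 p$
$F{\left(14,4 \right)} \left(\left(-8\right) \left(-3\right) + \left(4 + 5 \left(-5\right)\right)\right) = 6 \cdot 14 \left(\left(-8\right) \left(-3\right) + \left(4 + 5 \left(-5\right)\right)\right) = 84 \left(24 + \left(4 - 25\right)\right) = 84 \left(24 - 21\right) = 84 \cdot 3 = 252$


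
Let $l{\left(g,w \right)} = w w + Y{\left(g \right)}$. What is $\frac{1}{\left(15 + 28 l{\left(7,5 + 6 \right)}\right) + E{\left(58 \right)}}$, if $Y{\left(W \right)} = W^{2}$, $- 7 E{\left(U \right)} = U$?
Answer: $\frac{7}{33367} \approx 0.00020979$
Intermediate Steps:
$E{\left(U \right)} = - \frac{U}{7}$
$l{\left(g,w \right)} = g^{2} + w^{2}$ ($l{\left(g,w \right)} = w w + g^{2} = w^{2} + g^{2} = g^{2} + w^{2}$)
$\frac{1}{\left(15 + 28 l{\left(7,5 + 6 \right)}\right) + E{\left(58 \right)}} = \frac{1}{\left(15 + 28 \left(7^{2} + \left(5 + 6\right)^{2}\right)\right) - \frac{58}{7}} = \frac{1}{\left(15 + 28 \left(49 + 11^{2}\right)\right) - \frac{58}{7}} = \frac{1}{\left(15 + 28 \left(49 + 121\right)\right) - \frac{58}{7}} = \frac{1}{\left(15 + 28 \cdot 170\right) - \frac{58}{7}} = \frac{1}{\left(15 + 4760\right) - \frac{58}{7}} = \frac{1}{4775 - \frac{58}{7}} = \frac{1}{\frac{33367}{7}} = \frac{7}{33367}$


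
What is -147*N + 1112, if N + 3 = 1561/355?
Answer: 321848/355 ≈ 906.61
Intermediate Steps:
N = 496/355 (N = -3 + 1561/355 = 496/355 ≈ 1.3972)
-147*N + 1112 = -147*496/355 + 1112 = -72912/355 + 1112 = 321848/355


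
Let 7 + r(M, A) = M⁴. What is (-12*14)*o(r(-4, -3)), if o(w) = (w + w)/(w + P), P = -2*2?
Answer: -11952/35 ≈ -341.49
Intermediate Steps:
P = -4
r(M, A) = -7 + M⁴
o(w) = 2*w/(-4 + w) (o(w) = (w + w)/(w - 4) = (2*w)/(-4 + w) = 2*w/(-4 + w))
(-12*14)*o(r(-4, -3)) = (-12*14)*(2*(-7 + (-4)⁴)/(-4 + (-7 + (-4)⁴))) = -336*(-7 + 256)/(-4 + (-7 + 256)) = -336*249/(-4 + 249) = -336*249/245 = -168*498/245 = -11952/35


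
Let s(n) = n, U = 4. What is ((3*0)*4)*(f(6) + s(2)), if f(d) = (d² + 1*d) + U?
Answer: 0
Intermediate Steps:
f(d) = 4 + d + d² (f(d) = (d² + 1*d) + 4 = (d² + d) + 4 = (d + d²) + 4 = 4 + d + d²)
((3*0)*4)*(f(6) + s(2)) = ((3*0)*4)*((4 + 6 + 6²) + 2) = (0*4)*((4 + 6 + 36) + 2) = 0*(46 + 2) = 0*48 = 0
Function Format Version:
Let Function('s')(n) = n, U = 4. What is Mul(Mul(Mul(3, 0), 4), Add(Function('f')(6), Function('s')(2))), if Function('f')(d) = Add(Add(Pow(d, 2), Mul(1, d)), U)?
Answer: 0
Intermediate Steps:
Function('f')(d) = Add(4, d, Pow(d, 2)) (Function('f')(d) = Add(Add(Pow(d, 2), Mul(1, d)), 4) = Add(Add(Pow(d, 2), d), 4) = Add(Add(d, Pow(d, 2)), 4) = Add(4, d, Pow(d, 2)))
Mul(Mul(Mul(3, 0), 4), Add(Function('f')(6), Function('s')(2))) = Mul(Mul(Mul(3, 0), 4), Add(Add(4, 6, Pow(6, 2)), 2)) = Mul(Mul(0, 4), Add(Add(4, 6, 36), 2)) = Mul(0, Add(46, 2)) = Mul(0, 48) = 0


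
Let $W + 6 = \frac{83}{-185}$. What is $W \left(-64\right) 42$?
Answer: $\frac{3206784}{185} \approx 17334.0$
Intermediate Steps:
$W = - \frac{1193}{185}$ ($W = -6 + \frac{83}{-185} = -6 + 83 \left(- \frac{1}{185}\right) = -6 - \frac{83}{185} = - \frac{1193}{185} \approx -6.4486$)
$W \left(-64\right) 42 = \left(- \frac{1193}{185}\right) \left(-64\right) 42 = \frac{76352}{185} \cdot 42 = \frac{3206784}{185}$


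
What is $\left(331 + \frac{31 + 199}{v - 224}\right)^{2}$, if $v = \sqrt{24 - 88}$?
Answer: $\frac{42941785647}{394384} - \frac{595769 i}{24649} \approx 1.0888 \cdot 10^{5} - 24.17 i$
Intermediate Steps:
$v = 8 i$ ($v = \sqrt{-64} = 8 i \approx 8.0 i$)
$\left(331 + \frac{31 + 199}{v - 224}\right)^{2} = \left(331 + \frac{31 + 199}{8 i - 224}\right)^{2} = \left(331 + \frac{230}{-224 + 8 i}\right)^{2} = \left(331 + 230 \frac{-224 - 8 i}{50240}\right)^{2} = \left(331 + \frac{23 \left(-224 - 8 i\right)}{5024}\right)^{2}$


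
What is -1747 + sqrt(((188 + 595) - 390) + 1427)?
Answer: -1747 + 2*sqrt(455) ≈ -1704.3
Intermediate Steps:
-1747 + sqrt(((188 + 595) - 390) + 1427) = -1747 + sqrt((783 - 390) + 1427) = -1747 + sqrt(393 + 1427) = -1747 + sqrt(1820) = -1747 + 2*sqrt(455)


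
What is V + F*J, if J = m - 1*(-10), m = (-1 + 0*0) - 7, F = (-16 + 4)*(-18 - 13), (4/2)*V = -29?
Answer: 1459/2 ≈ 729.50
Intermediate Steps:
V = -29/2 (V = (½)*(-29) = -29/2 ≈ -14.500)
F = 372 (F = -12*(-31) = 372)
m = -8 (m = (-1 + 0) - 7 = -1 - 7 = -8)
J = 2 (J = -8 - 1*(-10) = -8 + 10 = 2)
V + F*J = -29/2 + 372*2 = -29/2 + 744 = 1459/2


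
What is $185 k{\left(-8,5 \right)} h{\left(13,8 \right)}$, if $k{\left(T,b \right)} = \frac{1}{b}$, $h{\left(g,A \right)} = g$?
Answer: $481$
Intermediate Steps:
$185 k{\left(-8,5 \right)} h{\left(13,8 \right)} = \frac{185}{5} \cdot 13 = 185 \cdot \frac{1}{5} \cdot 13 = 37 \cdot 13 = 481$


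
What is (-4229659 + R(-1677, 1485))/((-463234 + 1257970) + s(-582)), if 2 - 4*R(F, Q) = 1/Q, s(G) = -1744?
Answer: -25124171491/4710372480 ≈ -5.3338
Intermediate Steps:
R(F, Q) = 1/2 - 1/(4*Q)
(-4229659 + R(-1677, 1485))/((-463234 + 1257970) + s(-582)) = (-4229659 + (1/4)*(-1 + 2*1485)/1485)/((-463234 + 1257970) - 1744) = (-4229659 + (1/4)*(1/1485)*(-1 + 2970))/(794736 - 1744) = (-4229659 + (1/4)*(1/1485)*2969)/792992 = (-4229659 + 2969/5940)*(1/792992) = -25124171491/5940*1/792992 = -25124171491/4710372480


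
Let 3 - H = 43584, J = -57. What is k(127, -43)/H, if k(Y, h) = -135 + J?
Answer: 64/14527 ≈ 0.0044056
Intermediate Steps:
H = -43581 (H = 3 - 1*43584 = 3 - 43584 = -43581)
k(Y, h) = -192 (k(Y, h) = -135 - 57 = -192)
k(127, -43)/H = -192/(-43581) = -192*(-1/43581) = 64/14527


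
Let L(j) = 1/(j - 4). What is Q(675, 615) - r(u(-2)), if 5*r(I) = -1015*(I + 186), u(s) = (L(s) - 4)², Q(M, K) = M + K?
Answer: 1532603/36 ≈ 42572.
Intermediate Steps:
L(j) = 1/(-4 + j)
Q(M, K) = K + M
u(s) = (-4 + 1/(-4 + s))² (u(s) = (1/(-4 + s) - 4)² = (-4 + 1/(-4 + s))²)
r(I) = -37758 - 203*I (r(I) = (-1015*(I + 186))/5 = (-1015*(186 + I))/5 = (-188790 - 1015*I)/5 = -37758 - 203*I)
Q(675, 615) - r(u(-2)) = (615 + 675) - (-37758 - 203*(-17 + 4*(-2))²/(-4 - 2)²) = 1290 - (-37758 - 203*(-17 - 8)²/(-6)²) = 1290 - (-37758 - 203*(-25)²/36) = 1290 - (-37758 - 126875/36) = 1290 - 1*(-1486163/36) = 1290 + 1486163/36 = 1532603/36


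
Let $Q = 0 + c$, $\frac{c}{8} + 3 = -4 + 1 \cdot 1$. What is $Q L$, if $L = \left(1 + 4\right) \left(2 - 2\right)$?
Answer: $0$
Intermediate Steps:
$c = -48$ ($c = -24 + 8 \left(-4 + 1 \cdot 1\right) = -24 + 8 \left(-4 + 1\right) = -24 + 8 \left(-3\right) = -24 - 24 = -48$)
$L = 0$ ($L = 5 \cdot 0 = 0$)
$Q = -48$ ($Q = 0 - 48 = -48$)
$Q L = \left(-48\right) 0 = 0$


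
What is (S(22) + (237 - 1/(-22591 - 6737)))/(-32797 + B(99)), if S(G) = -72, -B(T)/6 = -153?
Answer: -4839121/934947312 ≈ -0.0051758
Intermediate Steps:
B(T) = 918 (B(T) = -6*(-153) = 918)
(S(22) + (237 - 1/(-22591 - 6737)))/(-32797 + B(99)) = (-72 + (237 - 1/(-22591 - 6737)))/(-32797 + 918) = (-72 + (237 - 1/(-29328)))/(-31879) = (-72 + (237 - 1*(-1/29328)))*(-1/31879) = (-72 + (237 + 1/29328))*(-1/31879) = (-72 + 6950737/29328)*(-1/31879) = (4839121/29328)*(-1/31879) = -4839121/934947312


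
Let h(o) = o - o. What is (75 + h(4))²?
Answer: 5625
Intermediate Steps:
h(o) = 0
(75 + h(4))² = (75 + 0)² = 75² = 5625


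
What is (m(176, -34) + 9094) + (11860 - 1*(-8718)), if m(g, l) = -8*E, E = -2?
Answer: 29688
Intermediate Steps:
m(g, l) = 16 (m(g, l) = -8*(-2) = 16)
(m(176, -34) + 9094) + (11860 - 1*(-8718)) = (16 + 9094) + (11860 - 1*(-8718)) = 9110 + (11860 + 8718) = 9110 + 20578 = 29688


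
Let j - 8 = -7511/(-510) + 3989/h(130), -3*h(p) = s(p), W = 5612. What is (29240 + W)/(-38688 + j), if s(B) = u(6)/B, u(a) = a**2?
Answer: -8887260/20879257 ≈ -0.42565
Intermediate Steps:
s(B) = 36/B (s(B) = 6**2/B = 36/B)
h(p) = -12/p
j = -11013817/255 (j = 8 + (-7511/(-510) + 3989/((-12/130))) = 8 + (-7511*(-1/510) + 3989/((-12*1/130))) = 8 + (7511/510 + 3989/(-6/65)) = 8 + (7511/510 + 3989*(-65/6)) = 8 + (7511/510 - 259285/6) = 8 - 11015857/255 = -11013817/255 ≈ -43191.)
(29240 + W)/(-38688 + j) = (29240 + 5612)/(-38688 - 11013817/255) = 34852/(-20879257/255) = 34852*(-255/20879257) = -8887260/20879257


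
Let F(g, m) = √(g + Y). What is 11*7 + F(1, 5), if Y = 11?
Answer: 77 + 2*√3 ≈ 80.464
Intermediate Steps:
F(g, m) = √(11 + g) (F(g, m) = √(g + 11) = √(11 + g))
11*7 + F(1, 5) = 11*7 + √(11 + 1) = 77 + √12 = 77 + 2*√3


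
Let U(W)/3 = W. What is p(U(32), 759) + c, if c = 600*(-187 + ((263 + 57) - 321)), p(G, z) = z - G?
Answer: -112137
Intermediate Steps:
U(W) = 3*W
c = -112800 (c = 600*(-187 + (320 - 321)) = 600*(-187 - 1) = 600*(-188) = -112800)
p(U(32), 759) + c = (759 - 3*32) - 112800 = (759 - 1*96) - 112800 = (759 - 96) - 112800 = 663 - 112800 = -112137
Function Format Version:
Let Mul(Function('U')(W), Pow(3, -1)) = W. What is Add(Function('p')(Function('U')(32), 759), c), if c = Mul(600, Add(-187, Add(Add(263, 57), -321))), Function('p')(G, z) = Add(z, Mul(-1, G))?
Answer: -112137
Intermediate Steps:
Function('U')(W) = Mul(3, W)
c = -112800 (c = Mul(600, Add(-187, Add(320, -321))) = Mul(600, Add(-187, -1)) = Mul(600, -188) = -112800)
Add(Function('p')(Function('U')(32), 759), c) = Add(Add(759, Mul(-1, Mul(3, 32))), -112800) = Add(Add(759, Mul(-1, 96)), -112800) = Add(Add(759, -96), -112800) = Add(663, -112800) = -112137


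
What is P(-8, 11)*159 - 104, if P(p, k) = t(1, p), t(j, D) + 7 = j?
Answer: -1058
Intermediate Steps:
t(j, D) = -7 + j
P(p, k) = -6 (P(p, k) = -7 + 1 = -6)
P(-8, 11)*159 - 104 = -6*159 - 104 = -954 - 104 = -1058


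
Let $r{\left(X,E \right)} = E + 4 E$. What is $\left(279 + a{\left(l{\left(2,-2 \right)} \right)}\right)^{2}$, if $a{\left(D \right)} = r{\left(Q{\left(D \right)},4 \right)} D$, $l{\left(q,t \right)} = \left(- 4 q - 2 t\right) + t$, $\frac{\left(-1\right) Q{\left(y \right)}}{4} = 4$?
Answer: $25281$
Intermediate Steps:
$Q{\left(y \right)} = -16$ ($Q{\left(y \right)} = \left(-4\right) 4 = -16$)
$r{\left(X,E \right)} = 5 E$
$l{\left(q,t \right)} = - t - 4 q$
$a{\left(D \right)} = 20 D$ ($a{\left(D \right)} = 5 \cdot 4 D = 20 D$)
$\left(279 + a{\left(l{\left(2,-2 \right)} \right)}\right)^{2} = \left(279 + 20 \left(\left(-1\right) \left(-2\right) - 8\right)\right)^{2} = \left(279 + 20 \left(2 - 8\right)\right)^{2} = \left(279 + 20 \left(-6\right)\right)^{2} = \left(279 - 120\right)^{2} = 159^{2} = 25281$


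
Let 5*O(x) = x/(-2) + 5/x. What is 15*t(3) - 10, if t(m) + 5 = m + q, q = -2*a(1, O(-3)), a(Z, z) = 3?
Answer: -130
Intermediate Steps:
O(x) = 1/x - x/10 (O(x) = (x/(-2) + 5/x)/5 = (x*(-½) + 5/x)/5 = (-x/2 + 5/x)/5 = (5/x - x/2)/5 = 1/x - x/10)
q = -6 (q = -2*3 = -6)
t(m) = -11 + m (t(m) = -5 + (m - 6) = -5 + (-6 + m) = -11 + m)
15*t(3) - 10 = 15*(-11 + 3) - 10 = 15*(-8) - 10 = -120 - 10 = -130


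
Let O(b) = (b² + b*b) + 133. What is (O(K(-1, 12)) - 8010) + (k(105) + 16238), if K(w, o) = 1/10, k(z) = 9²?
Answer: 422101/50 ≈ 8442.0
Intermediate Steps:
k(z) = 81
K(w, o) = ⅒ (K(w, o) = 1*(⅒) = ⅒)
O(b) = 133 + 2*b² (O(b) = (b² + b²) + 133 = 2*b² + 133 = 133 + 2*b²)
(O(K(-1, 12)) - 8010) + (k(105) + 16238) = ((133 + 2*(⅒)²) - 8010) + (81 + 16238) = ((133 + 2*(1/100)) - 8010) + 16319 = ((133 + 1/50) - 8010) + 16319 = (6651/50 - 8010) + 16319 = -393849/50 + 16319 = 422101/50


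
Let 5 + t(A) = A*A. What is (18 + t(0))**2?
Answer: 169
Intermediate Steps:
t(A) = -5 + A**2 (t(A) = -5 + A*A = -5 + A**2)
(18 + t(0))**2 = (18 + (-5 + 0**2))**2 = (18 + (-5 + 0))**2 = (18 - 5)**2 = 13**2 = 169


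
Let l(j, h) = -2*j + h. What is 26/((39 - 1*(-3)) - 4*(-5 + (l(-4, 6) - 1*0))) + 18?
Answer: 67/3 ≈ 22.333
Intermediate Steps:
l(j, h) = h - 2*j
26/((39 - 1*(-3)) - 4*(-5 + (l(-4, 6) - 1*0))) + 18 = 26/((39 - 1*(-3)) - 4*(-5 + ((6 - 2*(-4)) - 1*0))) + 18 = 26/((39 + 3) - 4*(-5 + ((6 + 8) + 0))) + 18 = 26/(42 - 4*(-5 + (14 + 0))) + 18 = 26/(42 - 4*(-5 + 14)) + 18 = 26/(42 - 4*9) + 18 = 26/(42 - 36) + 18 = 26/6 + 18 = 26*(⅙) + 18 = 13/3 + 18 = 67/3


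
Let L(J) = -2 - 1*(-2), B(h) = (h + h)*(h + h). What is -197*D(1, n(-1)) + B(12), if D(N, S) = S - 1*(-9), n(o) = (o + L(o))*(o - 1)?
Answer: -1591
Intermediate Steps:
B(h) = 4*h**2 (B(h) = (2*h)*(2*h) = 4*h**2)
L(J) = 0 (L(J) = -2 + 2 = 0)
n(o) = o*(-1 + o) (n(o) = (o + 0)*(o - 1) = o*(-1 + o))
D(N, S) = 9 + S (D(N, S) = S + 9 = 9 + S)
-197*D(1, n(-1)) + B(12) = -197*(9 - (-1 - 1)) + 4*12**2 = -197*(9 - 1*(-2)) + 4*144 = -197*(9 + 2) + 576 = -197*11 + 576 = -2167 + 576 = -1591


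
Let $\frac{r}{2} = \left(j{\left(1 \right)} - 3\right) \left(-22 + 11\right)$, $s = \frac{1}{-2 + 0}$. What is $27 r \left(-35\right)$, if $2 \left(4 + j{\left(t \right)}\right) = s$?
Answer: $- \frac{301455}{2} \approx -1.5073 \cdot 10^{5}$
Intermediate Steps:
$s = - \frac{1}{2}$ ($s = \frac{1}{-2} = - \frac{1}{2} \approx -0.5$)
$j{\left(t \right)} = - \frac{17}{4}$ ($j{\left(t \right)} = -4 + \frac{1}{2} \left(- \frac{1}{2}\right) = -4 - \frac{1}{4} = - \frac{17}{4}$)
$r = \frac{319}{2}$ ($r = 2 \left(- \frac{17}{4} - 3\right) \left(-22 + 11\right) = 2 \left(\left(- \frac{29}{4}\right) \left(-11\right)\right) = 2 \cdot \frac{319}{4} = \frac{319}{2} \approx 159.5$)
$27 r \left(-35\right) = 27 \cdot \frac{319}{2} \left(-35\right) = \frac{8613}{2} \left(-35\right) = - \frac{301455}{2}$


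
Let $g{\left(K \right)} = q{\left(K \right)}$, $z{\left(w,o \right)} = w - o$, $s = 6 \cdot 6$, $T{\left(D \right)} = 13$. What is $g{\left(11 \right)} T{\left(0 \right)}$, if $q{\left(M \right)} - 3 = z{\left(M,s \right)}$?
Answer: $-286$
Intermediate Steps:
$s = 36$
$q{\left(M \right)} = -33 + M$ ($q{\left(M \right)} = 3 + \left(M - 36\right) = 3 + \left(-36 + M\right) = -33 + M$)
$g{\left(K \right)} = -33 + K$
$g{\left(11 \right)} T{\left(0 \right)} = \left(-33 + 11\right) 13 = \left(-22\right) 13 = -286$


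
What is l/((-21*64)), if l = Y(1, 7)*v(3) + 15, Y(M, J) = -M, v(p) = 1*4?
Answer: -11/1344 ≈ -0.0081845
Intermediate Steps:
v(p) = 4
l = 11 (l = -1*1*4 + 15 = -1*4 + 15 = -4 + 15 = 11)
l/((-21*64)) = 11/((-21*64)) = 11/(-1344) = 11*(-1/1344) = -11/1344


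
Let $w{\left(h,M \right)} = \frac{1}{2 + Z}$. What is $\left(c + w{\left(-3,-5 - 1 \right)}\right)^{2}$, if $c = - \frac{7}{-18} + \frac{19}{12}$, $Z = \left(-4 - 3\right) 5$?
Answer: $\frac{591361}{156816} \approx 3.771$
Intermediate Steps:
$Z = -35$ ($Z = \left(-7\right) 5 = -35$)
$w{\left(h,M \right)} = - \frac{1}{33}$ ($w{\left(h,M \right)} = \frac{1}{2 - 35} = \frac{1}{-33} = - \frac{1}{33}$)
$c = \frac{71}{36}$ ($c = \left(-7\right) \left(- \frac{1}{18}\right) + 19 \cdot \frac{1}{12} = \frac{7}{18} + \frac{19}{12} = \frac{71}{36} \approx 1.9722$)
$\left(c + w{\left(-3,-5 - 1 \right)}\right)^{2} = \left(\frac{71}{36} - \frac{1}{33}\right)^{2} = \left(\frac{769}{396}\right)^{2} = \frac{591361}{156816}$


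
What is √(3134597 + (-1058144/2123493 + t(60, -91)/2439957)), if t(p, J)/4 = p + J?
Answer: √9349860859907171480808499947873/1727077203267 ≈ 1770.5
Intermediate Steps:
t(p, J) = 4*J + 4*p (t(p, J) = 4*(p + J) = 4*(J + p) = 4*J + 4*p)
√(3134597 + (-1058144/2123493 + t(60, -91)/2439957)) = √(3134597 + (-1058144/2123493 + (4*(-91) + 4*60)/2439957)) = √(3134597 + (-1058144*1/2123493 + (-364 + 240)*(1/2439957))) = √(3134597 + (-1058144/2123493 - 124*1/2439957)) = √(3134597 + (-1058144/2123493 - 124/2439957)) = √(3134597 - 860696390980/1727077203267) = √(5413690159432737419/1727077203267) = √9349860859907171480808499947873/1727077203267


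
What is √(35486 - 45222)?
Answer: 2*I*√2434 ≈ 98.671*I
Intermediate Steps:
√(35486 - 45222) = √(-9736) = 2*I*√2434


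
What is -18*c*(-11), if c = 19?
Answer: 3762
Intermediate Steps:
-18*c*(-11) = -18*19*(-11) = -342*(-11) = 3762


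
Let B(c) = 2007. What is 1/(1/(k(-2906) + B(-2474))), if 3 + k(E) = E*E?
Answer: 8446840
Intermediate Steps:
k(E) = -3 + E**2 (k(E) = -3 + E*E = -3 + E**2)
1/(1/(k(-2906) + B(-2474))) = 1/(1/((-3 + (-2906)**2) + 2007)) = 1/(1/((-3 + 8444836) + 2007)) = 1/(1/(8444833 + 2007)) = 1/(1/8446840) = 8446840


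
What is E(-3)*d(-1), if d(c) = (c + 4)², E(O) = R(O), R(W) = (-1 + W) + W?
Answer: -63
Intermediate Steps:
R(W) = -1 + 2*W
E(O) = -1 + 2*O
d(c) = (4 + c)²
E(-3)*d(-1) = (-1 + 2*(-3))*(4 - 1)² = (-1 - 6)*3² = -7*9 = -63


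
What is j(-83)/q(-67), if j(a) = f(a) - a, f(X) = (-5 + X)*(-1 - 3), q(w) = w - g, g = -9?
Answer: -15/2 ≈ -7.5000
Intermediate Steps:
q(w) = 9 + w (q(w) = w - 1*(-9) = w + 9 = 9 + w)
f(X) = 20 - 4*X (f(X) = (-5 + X)*(-4) = 20 - 4*X)
j(a) = 20 - 5*a (j(a) = (20 - 4*a) - a = 20 - 5*a)
j(-83)/q(-67) = (20 - 5*(-83))/(9 - 67) = (20 + 415)/(-58) = 435*(-1/58) = -15/2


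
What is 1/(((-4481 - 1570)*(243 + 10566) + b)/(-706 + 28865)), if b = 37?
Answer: -28159/65405222 ≈ -0.00043053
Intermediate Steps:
1/(((-4481 - 1570)*(243 + 10566) + b)/(-706 + 28865)) = 1/(((-4481 - 1570)*(243 + 10566) + 37)/(-706 + 28865)) = 1/((-6051*10809 + 37)/28159) = 1/((-65405259 + 37)*(1/28159)) = 1/(-65405222*1/28159) = 1/(-65405222/28159) = -28159/65405222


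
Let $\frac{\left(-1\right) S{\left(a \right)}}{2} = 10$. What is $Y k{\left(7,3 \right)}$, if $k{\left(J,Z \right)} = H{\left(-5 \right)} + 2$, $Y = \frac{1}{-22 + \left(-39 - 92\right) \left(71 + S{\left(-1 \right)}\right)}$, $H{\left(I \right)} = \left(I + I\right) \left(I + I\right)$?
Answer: $- \frac{102}{6703} \approx -0.015217$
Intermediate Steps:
$S{\left(a \right)} = -20$ ($S{\left(a \right)} = \left(-2\right) 10 = -20$)
$H{\left(I \right)} = 4 I^{2}$ ($H{\left(I \right)} = 2 I 2 I = 4 I^{2}$)
$Y = - \frac{1}{6703}$ ($Y = \frac{1}{-22 + \left(-39 - 92\right) \left(71 - 20\right)} = \frac{1}{-22 - 6681} = \frac{1}{-6703} = - \frac{1}{6703} \approx -0.00014919$)
$k{\left(J,Z \right)} = 102$ ($k{\left(J,Z \right)} = 4 \left(-5\right)^{2} + 2 = 4 \cdot 25 + 2 = 100 + 2 = 102$)
$Y k{\left(7,3 \right)} = \left(- \frac{1}{6703}\right) 102 = - \frac{102}{6703}$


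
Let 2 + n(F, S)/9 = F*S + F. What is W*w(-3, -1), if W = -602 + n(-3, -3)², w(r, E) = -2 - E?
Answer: -694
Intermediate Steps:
n(F, S) = -18 + 9*F + 9*F*S (n(F, S) = -18 + 9*(F*S + F) = -18 + 9*(F + F*S) = -18 + (9*F + 9*F*S) = -18 + 9*F + 9*F*S)
W = 694 (W = -602 + (-18 + 9*(-3) + 9*(-3)*(-3))² = -602 + (-18 - 27 + 81)² = -602 + 36² = -602 + 1296 = 694)
W*w(-3, -1) = 694*(-2 - 1*(-1)) = 694*(-2 + 1) = 694*(-1) = -694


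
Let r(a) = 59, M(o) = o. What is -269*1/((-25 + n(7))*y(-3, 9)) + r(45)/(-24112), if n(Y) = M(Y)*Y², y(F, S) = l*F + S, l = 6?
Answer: 3158635/34504272 ≈ 0.091543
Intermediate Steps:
y(F, S) = S + 6*F (y(F, S) = 6*F + S = S + 6*F)
n(Y) = Y³ (n(Y) = Y*Y² = Y³)
-269*1/((-25 + n(7))*y(-3, 9)) + r(45)/(-24112) = -269*1/((-25 + 7³)*(9 + 6*(-3))) + 59/(-24112) = -269*1/((-25 + 343)*(9 - 18)) + 59*(-1/24112) = -269/(318*(-9)) - 59/24112 = -269/(-2862) - 59/24112 = -269*(-1/2862) - 59/24112 = 269/2862 - 59/24112 = 3158635/34504272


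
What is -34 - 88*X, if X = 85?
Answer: -7514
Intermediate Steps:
-34 - 88*X = -34 - 88*85 = -34 - 7480 = -7514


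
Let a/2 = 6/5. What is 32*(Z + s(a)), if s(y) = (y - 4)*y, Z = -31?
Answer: -27872/25 ≈ -1114.9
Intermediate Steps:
a = 12/5 (a = 2*(6/5) = 12/5 ≈ 2.4000)
s(y) = y*(-4 + y) (s(y) = (-4 + y)*y = y*(-4 + y))
32*(Z + s(a)) = 32*(-31 + 12*(-4 + 12/5)/5) = 32*(-31 + (12/5)*(-8/5)) = 32*(-31 - 96/25) = 32*(-871/25) = -27872/25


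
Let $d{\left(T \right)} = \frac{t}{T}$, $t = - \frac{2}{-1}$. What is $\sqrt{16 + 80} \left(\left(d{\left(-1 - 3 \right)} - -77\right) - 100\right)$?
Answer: $- 94 \sqrt{6} \approx -230.25$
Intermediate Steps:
$t = 2$ ($t = \left(-2\right) \left(-1\right) = 2$)
$d{\left(T \right)} = \frac{2}{T}$
$\sqrt{16 + 80} \left(\left(d{\left(-1 - 3 \right)} - -77\right) - 100\right) = \sqrt{16 + 80} \left(\left(\frac{2}{-1 - 3} - -77\right) - 100\right) = \sqrt{96} \left(\left(\frac{2}{-4} + 77\right) - 100\right) = 4 \sqrt{6} \left(\left(2 \left(- \frac{1}{4}\right) + 77\right) - 100\right) = 4 \sqrt{6} \left(\left(- \frac{1}{2} + 77\right) - 100\right) = 4 \sqrt{6} \left(\frac{153}{2} - 100\right) = 4 \sqrt{6} \left(- \frac{47}{2}\right) = - 94 \sqrt{6}$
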